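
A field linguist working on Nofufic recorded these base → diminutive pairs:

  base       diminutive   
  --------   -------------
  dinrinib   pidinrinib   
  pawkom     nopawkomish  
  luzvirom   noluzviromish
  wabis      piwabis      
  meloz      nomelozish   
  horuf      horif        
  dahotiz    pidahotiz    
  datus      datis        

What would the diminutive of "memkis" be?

meloz and dahotiz both end in -z yet inflect differently (nomelozish, pidahotiz), so the final letter is not what conditions the rule; the last vowel is.
"memkis" has last vowel 'i'. The stems whose last vowel is 'i' (dahotiz → pidahotiz, dinrinib → pidinrinib, wabis → piwabis) add the prefix pi-.
The other patterns: stems whose last vowel is 'o' add no- … -ish around the stem; stems whose last vowel is 'u' change the last vowel to 'i'.
So memkis → pimemkis.

pimemkis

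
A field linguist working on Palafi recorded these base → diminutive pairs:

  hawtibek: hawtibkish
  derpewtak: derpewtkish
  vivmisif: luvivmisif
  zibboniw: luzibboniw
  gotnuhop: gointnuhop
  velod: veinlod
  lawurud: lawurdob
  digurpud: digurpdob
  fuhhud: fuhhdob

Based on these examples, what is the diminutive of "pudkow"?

"pudkow" has last vowel 'o'. The stems whose last vowel is 'o' (gotnuhop → gointnuhop, velod → veinlod) insert -in- after the first vowel.
So pudkow → puindkow.

puindkow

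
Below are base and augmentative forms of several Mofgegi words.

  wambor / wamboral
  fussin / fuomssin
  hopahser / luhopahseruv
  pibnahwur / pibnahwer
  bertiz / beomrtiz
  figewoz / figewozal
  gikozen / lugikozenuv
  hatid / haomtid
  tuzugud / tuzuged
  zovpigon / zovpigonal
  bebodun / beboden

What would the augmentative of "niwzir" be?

niomwzir

tuzugud and hatid both end in -d yet inflect differently (tuzuged, haomtid), so the final letter is not what conditions the rule; the last vowel is.
"niwzir" has last vowel 'i'. The stems whose last vowel is 'i' (bertiz → beomrtiz, hatid → haomtid, fussin → fuomssin) insert -om- after the first vowel.
The other patterns: stems whose last vowel is 'u' change the last vowel to 'e'; stems whose last vowel is 'o' add -al; stems whose last vowel is 'e' add lu- … -uv around the stem.
So niwzir → niomwzir.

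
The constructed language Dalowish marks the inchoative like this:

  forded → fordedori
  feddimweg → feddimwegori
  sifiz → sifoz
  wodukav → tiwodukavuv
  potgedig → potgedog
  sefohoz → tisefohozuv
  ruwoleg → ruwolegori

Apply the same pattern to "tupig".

tupog

potgedig and feddimweg both end in -g yet inflect differently (potgedog, feddimwegori), so the final letter is not what conditions the rule; the last vowel is.
"tupig" has last vowel 'i'. The stems whose last vowel is 'i' (potgedig → potgedog, sifiz → sifoz) change the last vowel to 'o'.
The other patterns: stems whose last vowel is 'e' add -ori; stems whose last vowel is 'a' or 'o' add ti- … -uv around the stem.
So tupig → tupog.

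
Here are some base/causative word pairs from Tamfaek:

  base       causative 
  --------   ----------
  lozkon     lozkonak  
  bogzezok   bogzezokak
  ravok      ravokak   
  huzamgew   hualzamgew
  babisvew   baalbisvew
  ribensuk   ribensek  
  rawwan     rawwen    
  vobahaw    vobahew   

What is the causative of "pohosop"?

"pohosop" has last vowel 'o'. The stems whose last vowel is 'o' (lozkon → lozkonak, bogzezok → bogzezokak, ravok → ravokak) add -ak.
The other patterns: stems whose last vowel is 'e' insert -al- after the first vowel; stems whose last vowel is 'a' or 'u' change the last vowel to 'e'.
So pohosop → pohosopak.

pohosopak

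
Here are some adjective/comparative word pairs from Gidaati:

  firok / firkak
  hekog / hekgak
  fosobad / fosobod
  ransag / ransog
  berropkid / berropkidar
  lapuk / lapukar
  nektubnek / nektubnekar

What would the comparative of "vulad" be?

vulod

hekog and ransag both end in -g yet inflect differently (hekgak, ransog), so the final letter is not what conditions the rule; the last vowel is.
"vulad" has last vowel 'a'. The stems whose last vowel is 'a' (fosobad → fosobod, ransag → ransog) change the last vowel to 'o'.
So vulad → vulod.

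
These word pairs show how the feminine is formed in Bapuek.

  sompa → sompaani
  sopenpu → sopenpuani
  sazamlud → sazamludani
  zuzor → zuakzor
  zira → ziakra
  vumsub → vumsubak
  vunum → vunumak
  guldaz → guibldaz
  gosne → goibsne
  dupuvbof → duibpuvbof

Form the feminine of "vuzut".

"vuzut" begins with v-. The stems beginning with v- (vumsub → vumsubak, vunum → vunumak) add -ak.
So vuzut → vuzutak.

vuzutak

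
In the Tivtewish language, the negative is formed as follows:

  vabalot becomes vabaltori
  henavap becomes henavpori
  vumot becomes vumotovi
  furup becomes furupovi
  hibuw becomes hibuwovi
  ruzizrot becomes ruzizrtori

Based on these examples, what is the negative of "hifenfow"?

hifenfwori

henavap and furup both end in -p yet inflect differently (henavpori, furupovi), so the final letter is not what conditions the rule; the number of vowels is.
"hifenfow" has 3 vowels. The stems with 3 vowels (ruzizrot → ruzizrtori, vabalot → vabaltori, henavap → henavpori) delete the last vowel and add -ori.
So hifenfow → hifenfwori.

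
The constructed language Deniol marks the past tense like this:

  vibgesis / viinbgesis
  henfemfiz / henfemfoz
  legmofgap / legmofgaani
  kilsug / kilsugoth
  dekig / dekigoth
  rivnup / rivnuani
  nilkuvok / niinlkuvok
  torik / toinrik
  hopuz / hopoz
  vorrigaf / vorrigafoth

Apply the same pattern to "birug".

birugoth

rivnup and hopuz both have last vowel 'u' yet inflect differently (rivnuani, hopoz), so the last vowel is not what conditions the rule; the final letter is.
"birug" ends in -g. The stems ending in -g (dekig → dekigoth, kilsug → kilsugoth) add -oth.
The other patterns: stems ending in -p drop the final letter and add -ani; stems ending in -z change the last vowel to 'o'; stems ending in -k or -s insert -in- after the first vowel.
So birug → birugoth.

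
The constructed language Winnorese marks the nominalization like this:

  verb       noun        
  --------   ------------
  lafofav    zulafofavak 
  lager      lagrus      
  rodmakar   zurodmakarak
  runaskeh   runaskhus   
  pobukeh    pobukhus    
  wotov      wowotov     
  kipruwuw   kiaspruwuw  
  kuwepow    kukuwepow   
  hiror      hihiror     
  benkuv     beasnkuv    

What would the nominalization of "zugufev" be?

rodmakar and lager both end in -r yet inflect differently (zurodmakarak, lagrus), so the final letter is not what conditions the rule; the last vowel is.
"zugufev" has last vowel 'e'. The stems whose last vowel is 'e' (pobukeh → pobukhus, runaskeh → runaskhus, lager → lagrus) delete the last vowel and add -us.
The other patterns: stems whose last vowel is 'a' add zu- … -ak around the stem; stems whose last vowel is 'u' insert -as- after the first vowel; stems whose last vowel is 'o' repeat the first consonant+vowel as a prefix.
So zugufev → zugufvus.

zugufvus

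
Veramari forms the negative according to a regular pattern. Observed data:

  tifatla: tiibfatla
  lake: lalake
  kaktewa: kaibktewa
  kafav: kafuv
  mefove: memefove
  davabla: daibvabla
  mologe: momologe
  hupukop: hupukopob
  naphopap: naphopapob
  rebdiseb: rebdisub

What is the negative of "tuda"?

tuibda

"tuda" ends in -a. The stems ending in -a (davabla → daibvabla, tifatla → tiibfatla, kaktewa → kaibktewa) insert -ib- after the first vowel.
So tuda → tuibda.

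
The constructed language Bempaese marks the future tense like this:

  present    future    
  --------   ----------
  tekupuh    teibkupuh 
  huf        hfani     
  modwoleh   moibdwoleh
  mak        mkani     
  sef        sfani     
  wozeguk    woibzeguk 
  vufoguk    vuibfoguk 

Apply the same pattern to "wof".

wfani

mak and vufoguk both end in -k yet inflect differently (mkani, vuibfoguk), so the final letter is not what conditions the rule; the number of vowels is.
"wof" has 1 vowel. The stems with 1 vowel (sef → sfani, huf → hfani, mak → mkani) delete the last vowel and add -ani.
The other pattern: stems with 3 vowels insert -ib- after the first vowel.
So wof → wfani.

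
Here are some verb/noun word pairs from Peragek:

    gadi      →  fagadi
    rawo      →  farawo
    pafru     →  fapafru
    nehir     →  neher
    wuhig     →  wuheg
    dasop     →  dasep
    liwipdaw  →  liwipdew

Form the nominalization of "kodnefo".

gadi and nehir both have last vowel 'i' yet inflect differently (fagadi, neher), so the last vowel is not what conditions the rule; whether the stem ends in a vowel or a consonant is.
"kodnefo" ends in a vowel. The stems ending in a vowel (gadi → fagadi, rawo → farawo, pafru → fapafru) add the prefix fa-.
So kodnefo → fakodnefo.

fakodnefo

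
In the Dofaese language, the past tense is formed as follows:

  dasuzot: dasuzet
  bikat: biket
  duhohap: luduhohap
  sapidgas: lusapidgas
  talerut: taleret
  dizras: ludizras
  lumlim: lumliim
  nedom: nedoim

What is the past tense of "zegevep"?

"zegevep" ends in -p. The one such stem in the data (duhohap → luduhohap) adds the prefix lu-, so the same rule applies.
The other patterns: stems ending in -m drop the final letter and add -im; stems ending in -t change the last vowel to 'e'.
So zegevep → luzegevep.

luzegevep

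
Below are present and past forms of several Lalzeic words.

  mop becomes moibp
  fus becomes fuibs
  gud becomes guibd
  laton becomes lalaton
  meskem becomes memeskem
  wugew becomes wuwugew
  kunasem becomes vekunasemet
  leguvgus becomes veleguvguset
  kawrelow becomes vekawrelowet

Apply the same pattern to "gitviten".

vegitvitenet

"gitviten" has 3 vowels. The stems with 3 vowels (kunasem → vekunasemet, leguvgus → veleguvguset, kawrelow → vekawrelowet) add ve- … -et around the stem.
The other patterns: stems with 1 vowel insert -ib- after the first vowel; stems with 2 vowels repeat the first consonant+vowel as a prefix.
So gitviten → vegitvitenet.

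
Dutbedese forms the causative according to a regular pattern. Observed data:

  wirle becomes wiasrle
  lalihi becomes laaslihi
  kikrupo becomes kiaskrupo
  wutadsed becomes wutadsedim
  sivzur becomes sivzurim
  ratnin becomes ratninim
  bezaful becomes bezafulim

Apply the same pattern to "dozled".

wirle and wutadsed both have last vowel 'e' yet inflect differently (wiasrle, wutadsedim), so the last vowel is not what conditions the rule; whether the stem ends in a vowel or a consonant is.
"dozled" ends in a consonant. The stems ending in a consonant (wutadsed → wutadsedim, sivzur → sivzurim, ratnin → ratninim) add -im.
The other pattern: stems ending in a vowel insert -as- after the first vowel.
So dozled → dozledim.

dozledim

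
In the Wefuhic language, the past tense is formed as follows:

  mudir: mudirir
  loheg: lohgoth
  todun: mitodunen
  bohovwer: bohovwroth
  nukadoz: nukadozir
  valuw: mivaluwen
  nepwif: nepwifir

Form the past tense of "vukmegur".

mivukmeguren

bohovwer and mudir both end in -r yet inflect differently (bohovwroth, mudirir), so the final letter is not what conditions the rule; the last vowel is.
"vukmegur" has last vowel 'u'. The stems whose last vowel is 'u' (todun → mitodunen, valuw → mivaluwen) add mi- … -en around the stem.
So vukmegur → mivukmeguren.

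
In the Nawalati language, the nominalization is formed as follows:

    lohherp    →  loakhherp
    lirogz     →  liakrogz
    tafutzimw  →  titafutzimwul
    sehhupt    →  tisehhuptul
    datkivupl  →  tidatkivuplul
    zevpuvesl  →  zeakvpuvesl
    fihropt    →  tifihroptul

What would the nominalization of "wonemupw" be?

tiwonemupwul

"wonemupw" has second-to-last letter 'p'. The stems whose second-to-last letter is 'p' (datkivupl → tidatkivuplul, fihropt → tifihroptul, sehhupt → tisehhuptul) add ti- … -ul around the stem.
So wonemupw → tiwonemupwul.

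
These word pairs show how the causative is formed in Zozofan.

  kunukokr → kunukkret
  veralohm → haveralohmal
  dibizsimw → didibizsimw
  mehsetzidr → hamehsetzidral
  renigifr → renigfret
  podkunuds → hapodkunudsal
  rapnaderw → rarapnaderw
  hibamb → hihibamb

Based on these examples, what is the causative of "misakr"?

miskret

mehsetzidr and renigifr both end in -r yet inflect differently (hamehsetzidral, renigfret), so the final letter is not what conditions the rule; the second-to-last letter is.
"misakr" has second-to-last letter 'k'. The one such stem in the data (kunukokr → kunukkret) deletes the last vowel and adds -et (as does renigifr), so the same rule applies.
The other patterns: stems whose second-to-last letter is 'd' or 'h' add ha- … -al around the stem; stems whose second-to-last letter is 'm' or 'r' repeat the first consonant+vowel as a prefix.
So misakr → miskret.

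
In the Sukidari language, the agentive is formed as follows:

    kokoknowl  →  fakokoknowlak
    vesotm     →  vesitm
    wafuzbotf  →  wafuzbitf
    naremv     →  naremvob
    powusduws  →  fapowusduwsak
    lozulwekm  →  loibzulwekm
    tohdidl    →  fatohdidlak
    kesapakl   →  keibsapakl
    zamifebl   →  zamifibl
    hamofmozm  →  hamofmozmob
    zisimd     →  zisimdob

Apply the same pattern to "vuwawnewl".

lozulwekm and hamofmozm both end in -m yet inflect differently (loibzulwekm, hamofmozmob), so the final letter is not what conditions the rule; the second-to-last letter is.
"vuwawnewl" has second-to-last letter 'w'. The stems whose second-to-last letter is 'w' (kokoknowl → fakokoknowlak, powusduws → fapowusduwsak) add fa- … -ak around the stem.
So vuwawnewl → favuwawnewlak.

favuwawnewlak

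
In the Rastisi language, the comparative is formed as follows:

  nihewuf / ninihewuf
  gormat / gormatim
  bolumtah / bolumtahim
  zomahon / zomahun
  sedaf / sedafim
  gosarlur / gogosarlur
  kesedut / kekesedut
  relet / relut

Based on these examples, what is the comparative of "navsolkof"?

nihewuf and sedaf both end in -f yet inflect differently (ninihewuf, sedafim), so the final letter is not what conditions the rule; the last vowel is.
"navsolkof" has last vowel 'o'. The one such stem in the data (zomahon → zomahun) changes the last vowel to 'u' (as does relet), so the same rule applies.
So navsolkof → navsolkuf.

navsolkuf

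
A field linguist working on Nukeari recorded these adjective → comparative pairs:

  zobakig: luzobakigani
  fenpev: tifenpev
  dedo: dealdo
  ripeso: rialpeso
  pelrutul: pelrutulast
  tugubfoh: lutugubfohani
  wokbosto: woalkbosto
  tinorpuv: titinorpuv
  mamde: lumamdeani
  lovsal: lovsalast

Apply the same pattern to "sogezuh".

lusogezuhani

"sogezuh" ends in -h. The one such stem in the data (tugubfoh → lutugubfohani) adds lu- … -ani around the stem, so the same rule applies.
So sogezuh → lusogezuhani.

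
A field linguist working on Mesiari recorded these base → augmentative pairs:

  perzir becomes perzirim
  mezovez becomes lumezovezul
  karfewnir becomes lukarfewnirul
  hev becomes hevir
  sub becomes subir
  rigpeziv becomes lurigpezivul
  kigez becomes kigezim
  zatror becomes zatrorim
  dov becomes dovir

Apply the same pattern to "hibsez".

perzir and karfewnir both end in -r yet inflect differently (perzirim, lukarfewnirul), so the final letter is not what conditions the rule; the number of vowels is.
"hibsez" has 2 vowels. The stems with 2 vowels (perzir → perzirim, zatror → zatrorim, kigez → kigezim) add -im.
So hibsez → hibsezim.

hibsezim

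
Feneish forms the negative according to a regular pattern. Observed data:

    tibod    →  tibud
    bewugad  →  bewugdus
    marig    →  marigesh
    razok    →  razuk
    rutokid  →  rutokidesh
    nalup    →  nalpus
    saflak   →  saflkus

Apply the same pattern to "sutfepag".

sutfepgus

tibod and rutokid both end in -d yet inflect differently (tibud, rutokidesh), so the final letter is not what conditions the rule; the last vowel is.
"sutfepag" has last vowel 'a'. The stems whose last vowel is 'a' (bewugad → bewugdus, saflak → saflkus) delete the last vowel and add -us.
So sutfepag → sutfepgus.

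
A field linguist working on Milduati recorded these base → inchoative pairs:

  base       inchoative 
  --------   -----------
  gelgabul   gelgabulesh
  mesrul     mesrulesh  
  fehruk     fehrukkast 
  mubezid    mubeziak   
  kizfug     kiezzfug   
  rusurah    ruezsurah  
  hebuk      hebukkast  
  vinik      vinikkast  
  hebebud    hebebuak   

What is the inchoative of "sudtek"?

fehruk and hebebud both have last vowel 'u' yet inflect differently (fehrukkast, hebebuak), so the last vowel is not what conditions the rule; the final letter is.
"sudtek" ends in -k. The stems ending in -k (fehruk → fehrukkast, hebuk → hebukkast, vinik → vinikkast) double the final consonant and add -ast.
The other patterns: stems ending in -d drop the final letter and add -ak; stems ending in -l add -esh; stems ending in -g or -h insert -ez- after the first vowel.
So sudtek → sudtekkast.

sudtekkast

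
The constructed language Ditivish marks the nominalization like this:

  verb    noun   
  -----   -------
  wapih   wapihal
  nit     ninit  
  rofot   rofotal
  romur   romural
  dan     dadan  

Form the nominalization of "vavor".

"vavor" has 2 vowels. The stems with 2 vowels (wapih → wapihal, romur → romural, rofot → rofotal) add -al.
So vavor → vavoral.

vavoral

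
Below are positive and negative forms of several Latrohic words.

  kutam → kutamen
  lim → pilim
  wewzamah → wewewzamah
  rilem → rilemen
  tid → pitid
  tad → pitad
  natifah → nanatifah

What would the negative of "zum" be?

lim and kutam both end in -m yet inflect differently (pilim, kutamen), so the final letter is not what conditions the rule; the number of vowels is.
"zum" has 1 vowel. The stems with 1 vowel (lim → pilim, tad → pitad, tid → pitid) add the prefix pi-.
So zum → pizum.

pizum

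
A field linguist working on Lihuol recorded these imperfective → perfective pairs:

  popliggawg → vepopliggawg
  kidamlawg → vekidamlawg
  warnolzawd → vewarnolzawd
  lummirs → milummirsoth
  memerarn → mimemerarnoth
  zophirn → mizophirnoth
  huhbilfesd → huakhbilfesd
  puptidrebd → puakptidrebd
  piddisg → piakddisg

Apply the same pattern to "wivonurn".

miwivonurnoth

warnolzawd and huhbilfesd both end in -d yet inflect differently (vewarnolzawd, huakhbilfesd), so the final letter is not what conditions the rule; the second-to-last letter is.
"wivonurn" has second-to-last letter 'r'. The stems whose second-to-last letter is 'r' (lummirs → milummirsoth, memerarn → mimemerarnoth, zophirn → mizophirnoth) add mi- … -oth around the stem.
The other patterns: stems whose second-to-last letter is 'w' add the prefix ve-; stems whose second-to-last letter is 'b' or 's' insert -ak- after the first vowel.
So wivonurn → miwivonurnoth.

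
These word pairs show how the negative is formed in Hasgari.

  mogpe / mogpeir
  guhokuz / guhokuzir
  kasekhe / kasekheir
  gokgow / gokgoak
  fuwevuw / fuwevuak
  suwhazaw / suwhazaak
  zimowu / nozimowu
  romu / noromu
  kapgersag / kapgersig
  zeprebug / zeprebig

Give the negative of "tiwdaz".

tiwdazir

guhokuz and fuwevuw both have last vowel 'u' yet inflect differently (guhokuzir, fuwevuak), so the last vowel is not what conditions the rule; the final letter is.
"tiwdaz" ends in -z. The one such stem in the data (guhokuz → guhokuzir) adds -ir, so the same rule applies.
So tiwdaz → tiwdazir.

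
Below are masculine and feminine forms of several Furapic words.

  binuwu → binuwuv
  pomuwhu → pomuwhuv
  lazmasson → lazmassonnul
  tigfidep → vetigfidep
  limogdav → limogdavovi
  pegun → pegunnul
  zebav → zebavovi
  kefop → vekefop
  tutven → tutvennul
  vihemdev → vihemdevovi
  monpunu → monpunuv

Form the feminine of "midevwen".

monpunu and pegun both have last vowel 'u' yet inflect differently (monpunuv, pegunnul), so the last vowel is not what conditions the rule; the final letter is.
"midevwen" ends in -n. The stems ending in -n (pegun → pegunnul, lazmasson → lazmassonnul, tutven → tutvennul) double the final consonant and add -ul.
So midevwen → midevwennul.

midevwennul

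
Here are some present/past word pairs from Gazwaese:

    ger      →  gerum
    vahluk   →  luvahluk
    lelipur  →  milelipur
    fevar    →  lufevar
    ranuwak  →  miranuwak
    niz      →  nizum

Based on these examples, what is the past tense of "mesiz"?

lumesiz

"mesiz" has 2 vowels. The stems with 2 vowels (fevar → lufevar, vahluk → luvahluk) add the prefix lu-.
So mesiz → lumesiz.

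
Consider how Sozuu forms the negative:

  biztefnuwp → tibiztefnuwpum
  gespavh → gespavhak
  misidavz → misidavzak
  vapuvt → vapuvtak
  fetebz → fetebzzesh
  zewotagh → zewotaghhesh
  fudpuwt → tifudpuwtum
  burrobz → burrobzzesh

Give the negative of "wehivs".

"wehivs" has second-to-last letter 'v'. The stems whose second-to-last letter is 'v' (misidavz → misidavzak, gespavh → gespavhak, vapuvt → vapuvtak) add -ak.
So wehivs → wehivsak.

wehivsak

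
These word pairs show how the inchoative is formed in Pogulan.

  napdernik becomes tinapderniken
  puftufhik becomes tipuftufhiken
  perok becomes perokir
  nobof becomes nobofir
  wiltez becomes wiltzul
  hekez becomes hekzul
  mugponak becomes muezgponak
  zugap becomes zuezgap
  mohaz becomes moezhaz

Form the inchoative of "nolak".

noezlak

napdernik and perok both end in -k yet inflect differently (tinapderniken, perokir), so the final letter is not what conditions the rule; the last vowel is.
"nolak" has last vowel 'a'. The stems whose last vowel is 'a' (mugponak → muezgponak, zugap → zuezgap, mohaz → moezhaz) insert -ez- after the first vowel.
The other patterns: stems whose last vowel is 'i' add ti- … -en around the stem; stems whose last vowel is 'o' add -ir; stems whose last vowel is 'e' delete the last vowel and add -ul.
So nolak → noezlak.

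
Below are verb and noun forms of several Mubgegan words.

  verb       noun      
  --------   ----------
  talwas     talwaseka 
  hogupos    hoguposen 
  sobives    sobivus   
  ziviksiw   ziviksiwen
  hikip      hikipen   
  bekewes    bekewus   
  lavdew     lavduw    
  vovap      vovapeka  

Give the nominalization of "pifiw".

hogupos and bekewes both end in -s yet inflect differently (hoguposen, bekewus), so the final letter is not what conditions the rule; the last vowel is.
"pifiw" has last vowel 'i'. The stems whose last vowel is 'i' (hikip → hikipen, ziviksiw → ziviksiwen) add -en.
The other patterns: stems whose last vowel is 'e' change the last vowel to 'u'; stems whose last vowel is 'a' add -eka.
So pifiw → pifiwen.

pifiwen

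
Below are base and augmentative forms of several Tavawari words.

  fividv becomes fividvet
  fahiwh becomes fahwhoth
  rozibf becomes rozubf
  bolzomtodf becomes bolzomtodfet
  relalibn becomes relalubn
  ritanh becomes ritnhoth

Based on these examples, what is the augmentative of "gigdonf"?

gigdnfoth

rozibf and bolzomtodf both end in -f yet inflect differently (rozubf, bolzomtodfet), so the final letter is not what conditions the rule; the second-to-last letter is.
"gigdonf" has second-to-last letter 'n'. The one such stem in the data (ritanh → ritnhoth) deletes the last vowel and adds -oth (as does fahiwh), so the same rule applies.
The other patterns: stems whose second-to-last letter is 'b' change the last vowel to 'u'; stems whose second-to-last letter is 'd' add -et.
So gigdonf → gigdnfoth.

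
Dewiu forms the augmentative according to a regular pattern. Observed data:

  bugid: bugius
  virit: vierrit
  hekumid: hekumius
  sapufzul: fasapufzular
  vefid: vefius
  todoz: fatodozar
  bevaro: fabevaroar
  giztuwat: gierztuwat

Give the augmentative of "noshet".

noershet

"noshet" ends in -t. The stems ending in -t (virit → vierrit, giztuwat → gierztuwat) insert -er- after the first vowel.
So noshet → noershet.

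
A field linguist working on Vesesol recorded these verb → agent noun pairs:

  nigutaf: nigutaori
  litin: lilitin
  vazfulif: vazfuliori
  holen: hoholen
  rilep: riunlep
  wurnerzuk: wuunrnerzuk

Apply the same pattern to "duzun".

"duzun" ends in -n. The stems ending in -n (litin → lilitin, holen → hoholen) repeat the first consonant+vowel as a prefix.
So duzun → duduzun.

duduzun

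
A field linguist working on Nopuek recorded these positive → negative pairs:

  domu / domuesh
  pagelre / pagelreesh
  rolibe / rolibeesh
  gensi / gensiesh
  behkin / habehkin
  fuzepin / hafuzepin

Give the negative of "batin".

gensi and behkin both have last vowel 'i' yet inflect differently (gensiesh, habehkin), so the last vowel is not what conditions the rule; whether the stem ends in a vowel or a consonant is.
"batin" ends in a consonant. The stems ending in a consonant (behkin → habehkin, fuzepin → hafuzepin) add the prefix ha-.
So batin → habatin.

habatin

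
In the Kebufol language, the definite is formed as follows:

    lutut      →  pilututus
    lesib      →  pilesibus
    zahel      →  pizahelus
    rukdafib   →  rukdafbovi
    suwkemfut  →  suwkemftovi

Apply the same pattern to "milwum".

lesib and rukdafib both end in -b yet inflect differently (pilesibus, rukdafbovi), so the final letter is not what conditions the rule; the number of vowels is.
"milwum" has 2 vowels. The stems with 2 vowels (zahel → pizahelus, lutut → pilututus, lesib → pilesibus) add pi- … -us around the stem.
The other pattern: stems with 3 vowels delete the last vowel and add -ovi.
So milwum → pimilwumus.

pimilwumus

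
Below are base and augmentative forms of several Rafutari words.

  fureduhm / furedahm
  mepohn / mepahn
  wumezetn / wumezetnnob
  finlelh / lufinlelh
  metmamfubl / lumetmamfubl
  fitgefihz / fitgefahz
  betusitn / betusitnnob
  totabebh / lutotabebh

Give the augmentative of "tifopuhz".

mepohn and wumezetn both end in -n yet inflect differently (mepahn, wumezetnnob), so the final letter is not what conditions the rule; the second-to-last letter is.
"tifopuhz" has second-to-last letter 'h'. The stems whose second-to-last letter is 'h' (fureduhm → furedahm, fitgefihz → fitgefahz, mepohn → mepahn) change the last vowel to 'a'.
So tifopuhz → tifopahz.

tifopahz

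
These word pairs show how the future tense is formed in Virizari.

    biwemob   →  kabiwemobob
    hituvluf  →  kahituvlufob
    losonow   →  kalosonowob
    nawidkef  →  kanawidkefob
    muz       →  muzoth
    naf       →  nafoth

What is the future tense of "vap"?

vapoth

"vap" has 1 vowel. The stems with 1 vowel (muz → muzoth, naf → nafoth) add -oth.
The other pattern: stems with 3 vowels add ka- … -ob around the stem.
So vap → vapoth.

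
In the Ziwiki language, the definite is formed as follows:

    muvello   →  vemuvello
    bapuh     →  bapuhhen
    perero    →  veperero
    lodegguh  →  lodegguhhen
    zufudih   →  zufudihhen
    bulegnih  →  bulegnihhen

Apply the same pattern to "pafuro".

bulegnih and muvello both have 3 vowels yet inflect differently (bulegnihhen, vemuvello), so the number of vowels is not what conditions the rule; the final letter is.
"pafuro" ends in -o. The stems ending in -o (muvello → vemuvello, perero → veperero) add the prefix ve-.
The other pattern: stems ending in -h double the final consonant and add -en.
So pafuro → vepafuro.

vepafuro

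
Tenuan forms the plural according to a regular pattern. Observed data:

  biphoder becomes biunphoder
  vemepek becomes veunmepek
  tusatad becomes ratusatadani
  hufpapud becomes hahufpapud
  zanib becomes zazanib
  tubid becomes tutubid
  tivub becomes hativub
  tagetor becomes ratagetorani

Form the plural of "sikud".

"sikud" has last vowel 'u'. The stems whose last vowel is 'u' (hufpapud → hahufpapud, tivub → hativub) add the prefix ha-.
So sikud → hasikud.

hasikud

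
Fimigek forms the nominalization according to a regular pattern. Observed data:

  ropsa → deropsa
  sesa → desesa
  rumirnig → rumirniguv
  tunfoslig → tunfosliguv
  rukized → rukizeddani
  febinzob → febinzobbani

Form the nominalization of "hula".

ropsa and rumirnig both begin with r- yet inflect differently (deropsa, rumirniguv), so the first letter is not what conditions the rule; the final letter is.
"hula" ends in -a. The stems ending in -a (ropsa → deropsa, sesa → desesa) add the prefix de-.
So hula → dehula.

dehula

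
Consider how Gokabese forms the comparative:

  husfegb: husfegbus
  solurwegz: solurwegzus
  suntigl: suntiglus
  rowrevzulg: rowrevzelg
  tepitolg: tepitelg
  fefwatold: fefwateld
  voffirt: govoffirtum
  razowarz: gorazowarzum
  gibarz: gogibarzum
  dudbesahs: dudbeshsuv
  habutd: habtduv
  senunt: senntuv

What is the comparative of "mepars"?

gomeparsum

solurwegz and razowarz both end in -z yet inflect differently (solurwegzus, gorazowarzum), so the final letter is not what conditions the rule; the second-to-last letter is.
"mepars" has second-to-last letter 'r'. The stems whose second-to-last letter is 'r' (voffirt → govoffirtum, razowarz → gorazowarzum, gibarz → gogibarzum) add go- … -um around the stem.
So mepars → gomeparsum.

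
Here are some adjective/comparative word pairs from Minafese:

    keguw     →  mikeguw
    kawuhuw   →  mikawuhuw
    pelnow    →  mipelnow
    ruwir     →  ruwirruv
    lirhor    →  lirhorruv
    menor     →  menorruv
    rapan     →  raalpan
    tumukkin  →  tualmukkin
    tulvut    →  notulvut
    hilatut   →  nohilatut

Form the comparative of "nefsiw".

pelnow and lirhor both have last vowel 'o' yet inflect differently (mipelnow, lirhorruv), so the last vowel is not what conditions the rule; the final letter is.
"nefsiw" ends in -w. The stems ending in -w (keguw → mikeguw, kawuhuw → mikawuhuw, pelnow → mipelnow) add the prefix mi-.
The other patterns: stems ending in -r double the final consonant and add -uv; stems ending in -n insert -al- after the first vowel; stems ending in -t add the prefix no-.
So nefsiw → minefsiw.

minefsiw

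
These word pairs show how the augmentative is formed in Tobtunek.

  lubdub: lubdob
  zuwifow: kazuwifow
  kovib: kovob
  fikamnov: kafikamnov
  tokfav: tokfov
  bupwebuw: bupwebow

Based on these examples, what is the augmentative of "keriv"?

"keriv" has last vowel 'i'. The one such stem in the data (kovib → kovob) changes the last vowel to 'o' (as do tokfav, bupwebuw), so the same rule applies.
The other pattern: stems whose last vowel is 'o' add the prefix ka-.
So keriv → kerov.

kerov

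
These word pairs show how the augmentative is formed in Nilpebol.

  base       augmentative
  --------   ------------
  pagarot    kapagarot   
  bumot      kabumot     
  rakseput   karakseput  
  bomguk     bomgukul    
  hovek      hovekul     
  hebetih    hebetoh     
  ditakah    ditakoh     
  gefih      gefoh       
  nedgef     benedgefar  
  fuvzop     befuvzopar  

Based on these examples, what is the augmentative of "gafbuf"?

begafbufar

"gafbuf" ends in -f. The one such stem in the data (nedgef → benedgefar) adds be- … -ar around the stem, so the same rule applies.
So gafbuf → begafbufar.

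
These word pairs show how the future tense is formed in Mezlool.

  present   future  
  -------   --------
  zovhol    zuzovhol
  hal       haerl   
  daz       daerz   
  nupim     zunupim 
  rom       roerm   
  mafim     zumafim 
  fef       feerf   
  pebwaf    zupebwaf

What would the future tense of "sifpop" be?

nupim and rom both end in -m yet inflect differently (zunupim, roerm), so the final letter is not what conditions the rule; the number of vowels is.
"sifpop" has 2 vowels. The stems with 2 vowels (nupim → zunupim, zovhol → zuzovhol, pebwaf → zupebwaf) add the prefix zu-.
So sifpop → zusifpop.

zusifpop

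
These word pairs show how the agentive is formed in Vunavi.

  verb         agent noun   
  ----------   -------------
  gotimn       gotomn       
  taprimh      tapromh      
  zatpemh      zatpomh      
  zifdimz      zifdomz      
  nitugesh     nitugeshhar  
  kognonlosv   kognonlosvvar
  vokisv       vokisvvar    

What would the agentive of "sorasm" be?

sorasmmar

taprimh and nitugesh both end in -h yet inflect differently (tapromh, nitugeshhar), so the final letter is not what conditions the rule; the second-to-last letter is.
"sorasm" has second-to-last letter 's'. The stems whose second-to-last letter is 's' (nitugesh → nitugeshhar, kognonlosv → kognonlosvvar, vokisv → vokisvvar) double the final consonant and add -ar.
The other pattern: stems whose second-to-last letter is 'm' change the last vowel to 'o'.
So sorasm → sorasmmar.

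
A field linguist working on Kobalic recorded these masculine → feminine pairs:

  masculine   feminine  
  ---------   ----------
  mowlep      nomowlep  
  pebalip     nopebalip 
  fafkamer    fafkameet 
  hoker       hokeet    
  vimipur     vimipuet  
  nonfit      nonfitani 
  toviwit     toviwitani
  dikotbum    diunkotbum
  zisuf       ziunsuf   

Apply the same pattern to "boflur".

mowlep and fafkamer both have last vowel 'e' yet inflect differently (nomowlep, fafkameet), so the last vowel is not what conditions the rule; the final letter is.
"boflur" ends in -r. The stems ending in -r (fafkamer → fafkameet, hoker → hokeet, vimipur → vimipuet) drop the final letter and add -et.
So boflur → bofluet.

bofluet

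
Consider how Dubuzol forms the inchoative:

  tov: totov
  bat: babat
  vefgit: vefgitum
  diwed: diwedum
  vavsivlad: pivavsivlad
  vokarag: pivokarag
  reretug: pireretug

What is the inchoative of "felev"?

felevum

bat and vefgit both end in -t yet inflect differently (babat, vefgitum), so the final letter is not what conditions the rule; the number of vowels is.
"felev" has 2 vowels. The stems with 2 vowels (vefgit → vefgitum, diwed → diwedum) add -um.
So felev → felevum.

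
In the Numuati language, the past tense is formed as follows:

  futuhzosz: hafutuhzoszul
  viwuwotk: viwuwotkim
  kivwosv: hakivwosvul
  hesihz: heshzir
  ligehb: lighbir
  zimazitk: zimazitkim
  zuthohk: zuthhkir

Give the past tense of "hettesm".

hahettesmul

"hettesm" has second-to-last letter 's'. The stems whose second-to-last letter is 's' (kivwosv → hakivwosvul, futuhzosz → hafutuhzoszul) add ha- … -ul around the stem.
So hettesm → hahettesmul.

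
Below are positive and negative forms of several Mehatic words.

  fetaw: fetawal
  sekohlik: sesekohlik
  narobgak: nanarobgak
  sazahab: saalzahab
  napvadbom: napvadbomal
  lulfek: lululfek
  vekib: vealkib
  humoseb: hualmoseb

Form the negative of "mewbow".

sekohlik and vekib both have last vowel 'i' yet inflect differently (sesekohlik, vealkib), so the last vowel is not what conditions the rule; the final letter is.
"mewbow" ends in -w. The one such stem in the data (fetaw → fetawal) adds -al, so the same rule applies.
The other patterns: stems ending in -k repeat the first consonant+vowel as a prefix; stems ending in -b insert -al- after the first vowel.
So mewbow → mewbowal.

mewbowal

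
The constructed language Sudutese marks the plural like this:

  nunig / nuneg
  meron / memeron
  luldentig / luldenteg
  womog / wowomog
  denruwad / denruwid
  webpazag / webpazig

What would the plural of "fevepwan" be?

nunig and womog both end in -g yet inflect differently (nuneg, wowomog), so the final letter is not what conditions the rule; the last vowel is.
"fevepwan" has last vowel 'a'. The stems whose last vowel is 'a' (webpazag → webpazig, denruwad → denruwid) change the last vowel to 'i'.
So fevepwan → fevepwin.

fevepwin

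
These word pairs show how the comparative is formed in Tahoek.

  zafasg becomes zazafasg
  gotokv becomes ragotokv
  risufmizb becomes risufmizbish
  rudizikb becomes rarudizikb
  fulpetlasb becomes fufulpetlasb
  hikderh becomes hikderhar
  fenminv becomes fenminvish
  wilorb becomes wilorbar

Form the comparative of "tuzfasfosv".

rudizikb and fulpetlasb both end in -b yet inflect differently (rarudizikb, fufulpetlasb), so the final letter is not what conditions the rule; the second-to-last letter is.
"tuzfasfosv" has second-to-last letter 's'. The stems whose second-to-last letter is 's' (zafasg → zazafasg, fulpetlasb → fufulpetlasb) repeat the first consonant+vowel as a prefix.
So tuzfasfosv → tutuzfasfosv.

tutuzfasfosv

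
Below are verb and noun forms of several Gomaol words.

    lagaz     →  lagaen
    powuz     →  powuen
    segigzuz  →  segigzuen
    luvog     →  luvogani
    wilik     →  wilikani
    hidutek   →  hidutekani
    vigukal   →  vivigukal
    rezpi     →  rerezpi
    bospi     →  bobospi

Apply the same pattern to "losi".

lagaz and vigukal both have last vowel 'a' yet inflect differently (lagaen, vivigukal), so the last vowel is not what conditions the rule; the final letter is.
"losi" ends in -i. The stems ending in -i (rezpi → rerezpi, bospi → bobospi) repeat the first consonant+vowel as a prefix.
The other patterns: stems ending in -z drop the final letter and add -en; stems ending in -g or -k add -ani.
So losi → lolosi.

lolosi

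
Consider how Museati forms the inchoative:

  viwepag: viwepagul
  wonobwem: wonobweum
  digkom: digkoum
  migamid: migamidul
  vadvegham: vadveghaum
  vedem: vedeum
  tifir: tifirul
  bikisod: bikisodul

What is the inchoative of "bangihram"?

bangihraum

digkom and bikisod both have last vowel 'o' yet inflect differently (digkoum, bikisodul), so the last vowel is not what conditions the rule; the final letter is.
"bangihram" ends in -m. The stems ending in -m (wonobwem → wonobweum, vedem → vedeum, digkom → digkoum) drop the final letter and add -um.
The other pattern: stems ending in -d, -g or -r add -ul.
So bangihram → bangihraum.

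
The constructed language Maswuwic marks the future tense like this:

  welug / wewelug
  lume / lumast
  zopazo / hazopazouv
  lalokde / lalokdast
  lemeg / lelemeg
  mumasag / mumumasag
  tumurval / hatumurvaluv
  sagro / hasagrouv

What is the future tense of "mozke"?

mozkast

lalokde and lemeg both have last vowel 'e' yet inflect differently (lalokdast, lelemeg), so the last vowel is not what conditions the rule; the final letter is.
"mozke" ends in -e. The stems ending in -e (lalokde → lalokdast, lume → lumast) drop the final letter and add -ast.
So mozke → mozkast.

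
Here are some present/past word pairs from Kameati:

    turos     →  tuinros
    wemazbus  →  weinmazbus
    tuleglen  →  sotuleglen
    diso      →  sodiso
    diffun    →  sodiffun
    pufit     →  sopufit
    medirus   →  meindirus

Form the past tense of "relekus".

medirus and diffun both have last vowel 'u' yet inflect differently (meindirus, sodiffun), so the last vowel is not what conditions the rule; the final letter is.
"relekus" ends in -s. The stems ending in -s (turos → tuinros, medirus → meindirus, wemazbus → weinmazbus) insert -in- after the first vowel.
So relekus → reinlekus.

reinlekus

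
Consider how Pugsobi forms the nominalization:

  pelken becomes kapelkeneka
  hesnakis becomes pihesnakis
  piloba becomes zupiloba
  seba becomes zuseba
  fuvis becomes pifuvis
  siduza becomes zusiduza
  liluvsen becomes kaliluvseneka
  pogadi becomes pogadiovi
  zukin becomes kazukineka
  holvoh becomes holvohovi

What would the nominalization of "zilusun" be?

kazilusuneka

"zilusun" ends in -n. The stems ending in -n (zukin → kazukineka, liluvsen → kaliluvseneka, pelken → kapelkeneka) add ka- … -eka around the stem.
The other patterns: stems ending in -a add the prefix zu-; stems ending in -s add the prefix pi-; stems ending in -h or -i add -ovi.
So zilusun → kazilusuneka.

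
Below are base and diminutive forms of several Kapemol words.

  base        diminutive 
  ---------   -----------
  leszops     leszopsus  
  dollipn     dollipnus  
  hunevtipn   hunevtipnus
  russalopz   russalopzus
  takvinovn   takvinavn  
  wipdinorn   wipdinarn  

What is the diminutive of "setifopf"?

"setifopf" has second-to-last letter 'p'. The stems whose second-to-last letter is 'p' (leszops → leszopsus, dollipn → dollipnus, hunevtipn → hunevtipnus) add -us.
So setifopf → setifopfus.

setifopfus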